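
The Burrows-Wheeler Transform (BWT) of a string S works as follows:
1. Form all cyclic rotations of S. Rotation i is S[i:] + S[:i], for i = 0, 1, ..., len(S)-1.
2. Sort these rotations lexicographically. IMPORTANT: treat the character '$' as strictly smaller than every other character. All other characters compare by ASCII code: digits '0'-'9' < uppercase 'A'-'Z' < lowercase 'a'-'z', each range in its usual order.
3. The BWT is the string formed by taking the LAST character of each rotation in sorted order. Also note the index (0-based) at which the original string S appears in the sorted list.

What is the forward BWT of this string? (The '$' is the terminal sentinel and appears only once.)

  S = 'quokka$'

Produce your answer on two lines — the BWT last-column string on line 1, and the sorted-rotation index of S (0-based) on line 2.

All 7 rotations (rotation i = S[i:]+S[:i]):
  rot[0] = quokka$
  rot[1] = uokka$q
  rot[2] = okka$qu
  rot[3] = kka$quo
  rot[4] = ka$quok
  rot[5] = a$quokk
  rot[6] = $quokka
Sorted (with $ < everything):
  sorted[0] = $quokka  (last char: 'a')
  sorted[1] = a$quokk  (last char: 'k')
  sorted[2] = ka$quok  (last char: 'k')
  sorted[3] = kka$quo  (last char: 'o')
  sorted[4] = okka$qu  (last char: 'u')
  sorted[5] = quokka$  (last char: '$')
  sorted[6] = uokka$q  (last char: 'q')
Last column: akkou$q
Original string S is at sorted index 5

Answer: akkou$q
5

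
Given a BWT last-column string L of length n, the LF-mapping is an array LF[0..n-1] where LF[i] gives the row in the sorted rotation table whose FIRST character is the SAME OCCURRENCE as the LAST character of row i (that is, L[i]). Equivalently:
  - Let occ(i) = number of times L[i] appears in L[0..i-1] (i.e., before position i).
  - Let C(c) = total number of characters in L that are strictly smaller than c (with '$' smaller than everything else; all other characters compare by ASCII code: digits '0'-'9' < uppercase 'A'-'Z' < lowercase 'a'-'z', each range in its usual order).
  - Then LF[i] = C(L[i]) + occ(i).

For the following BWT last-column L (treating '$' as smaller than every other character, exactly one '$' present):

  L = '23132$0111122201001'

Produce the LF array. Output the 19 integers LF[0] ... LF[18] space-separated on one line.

Answer: 12 17 5 18 13 0 1 6 7 8 9 14 15 16 2 10 3 4 11

Derivation:
Char counts: '$':1, '0':4, '1':7, '2':5, '3':2
C (first-col start): C('$')=0, C('0')=1, C('1')=5, C('2')=12, C('3')=17
L[0]='2': occ=0, LF[0]=C('2')+0=12+0=12
L[1]='3': occ=0, LF[1]=C('3')+0=17+0=17
L[2]='1': occ=0, LF[2]=C('1')+0=5+0=5
L[3]='3': occ=1, LF[3]=C('3')+1=17+1=18
L[4]='2': occ=1, LF[4]=C('2')+1=12+1=13
L[5]='$': occ=0, LF[5]=C('$')+0=0+0=0
L[6]='0': occ=0, LF[6]=C('0')+0=1+0=1
L[7]='1': occ=1, LF[7]=C('1')+1=5+1=6
L[8]='1': occ=2, LF[8]=C('1')+2=5+2=7
L[9]='1': occ=3, LF[9]=C('1')+3=5+3=8
L[10]='1': occ=4, LF[10]=C('1')+4=5+4=9
L[11]='2': occ=2, LF[11]=C('2')+2=12+2=14
L[12]='2': occ=3, LF[12]=C('2')+3=12+3=15
L[13]='2': occ=4, LF[13]=C('2')+4=12+4=16
L[14]='0': occ=1, LF[14]=C('0')+1=1+1=2
L[15]='1': occ=5, LF[15]=C('1')+5=5+5=10
L[16]='0': occ=2, LF[16]=C('0')+2=1+2=3
L[17]='0': occ=3, LF[17]=C('0')+3=1+3=4
L[18]='1': occ=6, LF[18]=C('1')+6=5+6=11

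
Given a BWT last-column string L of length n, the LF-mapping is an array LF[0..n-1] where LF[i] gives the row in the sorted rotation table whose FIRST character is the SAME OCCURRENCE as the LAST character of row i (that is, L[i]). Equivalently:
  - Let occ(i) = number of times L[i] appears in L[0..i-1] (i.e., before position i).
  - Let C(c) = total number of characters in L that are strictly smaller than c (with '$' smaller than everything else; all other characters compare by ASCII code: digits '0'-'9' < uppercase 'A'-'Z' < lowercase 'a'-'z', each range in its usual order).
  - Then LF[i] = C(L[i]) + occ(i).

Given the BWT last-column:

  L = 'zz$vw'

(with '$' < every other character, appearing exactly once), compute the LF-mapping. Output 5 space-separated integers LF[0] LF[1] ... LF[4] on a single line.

Char counts: '$':1, 'v':1, 'w':1, 'z':2
C (first-col start): C('$')=0, C('v')=1, C('w')=2, C('z')=3
L[0]='z': occ=0, LF[0]=C('z')+0=3+0=3
L[1]='z': occ=1, LF[1]=C('z')+1=3+1=4
L[2]='$': occ=0, LF[2]=C('$')+0=0+0=0
L[3]='v': occ=0, LF[3]=C('v')+0=1+0=1
L[4]='w': occ=0, LF[4]=C('w')+0=2+0=2

Answer: 3 4 0 1 2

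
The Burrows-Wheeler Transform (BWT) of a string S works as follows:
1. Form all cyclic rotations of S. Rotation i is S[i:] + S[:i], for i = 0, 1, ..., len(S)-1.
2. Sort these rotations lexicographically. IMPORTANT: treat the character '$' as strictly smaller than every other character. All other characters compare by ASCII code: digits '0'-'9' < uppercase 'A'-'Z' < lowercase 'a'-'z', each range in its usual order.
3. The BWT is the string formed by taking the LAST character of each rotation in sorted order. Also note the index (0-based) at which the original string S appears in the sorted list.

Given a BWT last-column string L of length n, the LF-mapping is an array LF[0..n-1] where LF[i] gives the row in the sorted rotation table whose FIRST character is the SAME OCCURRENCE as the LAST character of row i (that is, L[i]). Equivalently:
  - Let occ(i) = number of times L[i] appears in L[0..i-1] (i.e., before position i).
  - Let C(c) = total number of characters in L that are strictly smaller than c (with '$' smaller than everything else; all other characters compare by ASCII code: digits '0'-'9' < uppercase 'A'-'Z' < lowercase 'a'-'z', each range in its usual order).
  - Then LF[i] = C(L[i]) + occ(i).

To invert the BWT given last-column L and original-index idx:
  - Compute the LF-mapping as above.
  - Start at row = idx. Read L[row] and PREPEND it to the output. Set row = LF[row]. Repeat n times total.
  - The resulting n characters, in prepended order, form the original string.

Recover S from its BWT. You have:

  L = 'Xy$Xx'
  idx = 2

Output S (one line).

Answer: XxyX$

Derivation:
LF mapping: 1 4 0 2 3
Walk LF starting at row 2, prepending L[row]:
  step 1: row=2, L[2]='$', prepend. Next row=LF[2]=0
  step 2: row=0, L[0]='X', prepend. Next row=LF[0]=1
  step 3: row=1, L[1]='y', prepend. Next row=LF[1]=4
  step 4: row=4, L[4]='x', prepend. Next row=LF[4]=3
  step 5: row=3, L[3]='X', prepend. Next row=LF[3]=2
Reversed output: XxyX$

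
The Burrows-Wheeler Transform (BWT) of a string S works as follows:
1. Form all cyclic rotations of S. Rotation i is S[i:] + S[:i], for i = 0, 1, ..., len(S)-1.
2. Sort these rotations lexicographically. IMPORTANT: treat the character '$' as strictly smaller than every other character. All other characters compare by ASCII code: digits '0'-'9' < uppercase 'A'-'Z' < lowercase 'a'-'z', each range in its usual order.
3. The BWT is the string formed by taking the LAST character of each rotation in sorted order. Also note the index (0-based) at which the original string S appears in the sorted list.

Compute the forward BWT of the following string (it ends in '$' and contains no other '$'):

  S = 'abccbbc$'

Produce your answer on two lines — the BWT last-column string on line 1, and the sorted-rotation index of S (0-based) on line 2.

All 8 rotations (rotation i = S[i:]+S[:i]):
  rot[0] = abccbbc$
  rot[1] = bccbbc$a
  rot[2] = ccbbc$ab
  rot[3] = cbbc$abc
  rot[4] = bbc$abcc
  rot[5] = bc$abccb
  rot[6] = c$abccbb
  rot[7] = $abccbbc
Sorted (with $ < everything):
  sorted[0] = $abccbbc  (last char: 'c')
  sorted[1] = abccbbc$  (last char: '$')
  sorted[2] = bbc$abcc  (last char: 'c')
  sorted[3] = bc$abccb  (last char: 'b')
  sorted[4] = bccbbc$a  (last char: 'a')
  sorted[5] = c$abccbb  (last char: 'b')
  sorted[6] = cbbc$abc  (last char: 'c')
  sorted[7] = ccbbc$ab  (last char: 'b')
Last column: c$cbabcb
Original string S is at sorted index 1

Answer: c$cbabcb
1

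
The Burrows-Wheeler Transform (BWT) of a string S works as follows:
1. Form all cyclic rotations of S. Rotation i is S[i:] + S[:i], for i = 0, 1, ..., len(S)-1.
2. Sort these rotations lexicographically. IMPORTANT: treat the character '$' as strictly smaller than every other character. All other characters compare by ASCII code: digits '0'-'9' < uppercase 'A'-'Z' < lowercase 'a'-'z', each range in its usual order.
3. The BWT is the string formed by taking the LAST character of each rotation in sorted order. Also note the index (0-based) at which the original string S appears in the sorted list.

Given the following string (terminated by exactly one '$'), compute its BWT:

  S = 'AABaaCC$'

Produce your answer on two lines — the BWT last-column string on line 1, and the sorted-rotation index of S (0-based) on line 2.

Answer: C$AACaaB
1

Derivation:
All 8 rotations (rotation i = S[i:]+S[:i]):
  rot[0] = AABaaCC$
  rot[1] = ABaaCC$A
  rot[2] = BaaCC$AA
  rot[3] = aaCC$AAB
  rot[4] = aCC$AABa
  rot[5] = CC$AABaa
  rot[6] = C$AABaaC
  rot[7] = $AABaaCC
Sorted (with $ < everything):
  sorted[0] = $AABaaCC  (last char: 'C')
  sorted[1] = AABaaCC$  (last char: '$')
  sorted[2] = ABaaCC$A  (last char: 'A')
  sorted[3] = BaaCC$AA  (last char: 'A')
  sorted[4] = C$AABaaC  (last char: 'C')
  sorted[5] = CC$AABaa  (last char: 'a')
  sorted[6] = aCC$AABa  (last char: 'a')
  sorted[7] = aaCC$AAB  (last char: 'B')
Last column: C$AACaaB
Original string S is at sorted index 1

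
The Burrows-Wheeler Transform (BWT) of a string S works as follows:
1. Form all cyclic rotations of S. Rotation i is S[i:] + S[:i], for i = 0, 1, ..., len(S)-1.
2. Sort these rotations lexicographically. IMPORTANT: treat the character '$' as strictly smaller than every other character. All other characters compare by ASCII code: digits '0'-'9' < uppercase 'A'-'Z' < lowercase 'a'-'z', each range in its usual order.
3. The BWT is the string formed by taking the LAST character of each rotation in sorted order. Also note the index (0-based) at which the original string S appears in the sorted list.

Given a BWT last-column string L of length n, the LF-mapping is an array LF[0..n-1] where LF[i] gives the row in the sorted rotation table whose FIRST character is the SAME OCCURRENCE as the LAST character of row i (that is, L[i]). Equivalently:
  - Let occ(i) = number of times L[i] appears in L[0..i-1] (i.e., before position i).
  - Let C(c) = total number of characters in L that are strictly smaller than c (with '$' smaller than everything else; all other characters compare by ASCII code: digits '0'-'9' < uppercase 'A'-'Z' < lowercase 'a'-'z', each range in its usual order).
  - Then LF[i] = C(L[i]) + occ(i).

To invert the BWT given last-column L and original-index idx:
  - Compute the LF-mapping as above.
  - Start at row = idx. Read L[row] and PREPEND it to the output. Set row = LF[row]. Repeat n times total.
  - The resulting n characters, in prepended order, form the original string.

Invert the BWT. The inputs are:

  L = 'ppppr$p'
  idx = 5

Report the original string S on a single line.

LF mapping: 1 2 3 4 6 0 5
Walk LF starting at row 5, prepending L[row]:
  step 1: row=5, L[5]='$', prepend. Next row=LF[5]=0
  step 2: row=0, L[0]='p', prepend. Next row=LF[0]=1
  step 3: row=1, L[1]='p', prepend. Next row=LF[1]=2
  step 4: row=2, L[2]='p', prepend. Next row=LF[2]=3
  step 5: row=3, L[3]='p', prepend. Next row=LF[3]=4
  step 6: row=4, L[4]='r', prepend. Next row=LF[4]=6
  step 7: row=6, L[6]='p', prepend. Next row=LF[6]=5
Reversed output: prpppp$

Answer: prpppp$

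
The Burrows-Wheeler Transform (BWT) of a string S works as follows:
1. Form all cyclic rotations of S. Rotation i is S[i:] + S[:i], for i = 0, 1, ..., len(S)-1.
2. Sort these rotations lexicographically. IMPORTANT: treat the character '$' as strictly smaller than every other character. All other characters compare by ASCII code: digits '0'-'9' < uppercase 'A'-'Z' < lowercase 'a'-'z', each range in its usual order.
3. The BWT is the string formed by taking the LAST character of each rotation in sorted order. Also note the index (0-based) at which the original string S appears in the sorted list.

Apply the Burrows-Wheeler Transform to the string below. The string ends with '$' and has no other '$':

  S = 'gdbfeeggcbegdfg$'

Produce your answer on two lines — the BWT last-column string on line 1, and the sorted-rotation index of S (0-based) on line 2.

Answer: gcdgggfbebdfg$ee
13

Derivation:
All 16 rotations (rotation i = S[i:]+S[:i]):
  rot[0] = gdbfeeggcbegdfg$
  rot[1] = dbfeeggcbegdfg$g
  rot[2] = bfeeggcbegdfg$gd
  rot[3] = feeggcbegdfg$gdb
  rot[4] = eeggcbegdfg$gdbf
  rot[5] = eggcbegdfg$gdbfe
  rot[6] = ggcbegdfg$gdbfee
  rot[7] = gcbegdfg$gdbfeeg
  rot[8] = cbegdfg$gdbfeegg
  rot[9] = begdfg$gdbfeeggc
  rot[10] = egdfg$gdbfeeggcb
  rot[11] = gdfg$gdbfeeggcbe
  rot[12] = dfg$gdbfeeggcbeg
  rot[13] = fg$gdbfeeggcbegd
  rot[14] = g$gdbfeeggcbegdf
  rot[15] = $gdbfeeggcbegdfg
Sorted (with $ < everything):
  sorted[0] = $gdbfeeggcbegdfg  (last char: 'g')
  sorted[1] = begdfg$gdbfeeggc  (last char: 'c')
  sorted[2] = bfeeggcbegdfg$gd  (last char: 'd')
  sorted[3] = cbegdfg$gdbfeegg  (last char: 'g')
  sorted[4] = dbfeeggcbegdfg$g  (last char: 'g')
  sorted[5] = dfg$gdbfeeggcbeg  (last char: 'g')
  sorted[6] = eeggcbegdfg$gdbf  (last char: 'f')
  sorted[7] = egdfg$gdbfeeggcb  (last char: 'b')
  sorted[8] = eggcbegdfg$gdbfe  (last char: 'e')
  sorted[9] = feeggcbegdfg$gdb  (last char: 'b')
  sorted[10] = fg$gdbfeeggcbegd  (last char: 'd')
  sorted[11] = g$gdbfeeggcbegdf  (last char: 'f')
  sorted[12] = gcbegdfg$gdbfeeg  (last char: 'g')
  sorted[13] = gdbfeeggcbegdfg$  (last char: '$')
  sorted[14] = gdfg$gdbfeeggcbe  (last char: 'e')
  sorted[15] = ggcbegdfg$gdbfee  (last char: 'e')
Last column: gcdgggfbebdfg$ee
Original string S is at sorted index 13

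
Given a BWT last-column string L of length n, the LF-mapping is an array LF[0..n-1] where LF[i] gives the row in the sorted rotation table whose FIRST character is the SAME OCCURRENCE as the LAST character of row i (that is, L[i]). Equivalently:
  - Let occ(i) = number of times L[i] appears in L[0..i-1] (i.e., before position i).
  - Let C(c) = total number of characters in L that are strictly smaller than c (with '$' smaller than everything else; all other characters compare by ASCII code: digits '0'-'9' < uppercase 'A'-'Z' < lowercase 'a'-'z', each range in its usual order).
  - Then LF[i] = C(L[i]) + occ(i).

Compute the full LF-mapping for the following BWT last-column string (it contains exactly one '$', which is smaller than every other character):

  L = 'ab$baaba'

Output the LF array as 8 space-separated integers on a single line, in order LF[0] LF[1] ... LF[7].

Answer: 1 5 0 6 2 3 7 4

Derivation:
Char counts: '$':1, 'a':4, 'b':3
C (first-col start): C('$')=0, C('a')=1, C('b')=5
L[0]='a': occ=0, LF[0]=C('a')+0=1+0=1
L[1]='b': occ=0, LF[1]=C('b')+0=5+0=5
L[2]='$': occ=0, LF[2]=C('$')+0=0+0=0
L[3]='b': occ=1, LF[3]=C('b')+1=5+1=6
L[4]='a': occ=1, LF[4]=C('a')+1=1+1=2
L[5]='a': occ=2, LF[5]=C('a')+2=1+2=3
L[6]='b': occ=2, LF[6]=C('b')+2=5+2=7
L[7]='a': occ=3, LF[7]=C('a')+3=1+3=4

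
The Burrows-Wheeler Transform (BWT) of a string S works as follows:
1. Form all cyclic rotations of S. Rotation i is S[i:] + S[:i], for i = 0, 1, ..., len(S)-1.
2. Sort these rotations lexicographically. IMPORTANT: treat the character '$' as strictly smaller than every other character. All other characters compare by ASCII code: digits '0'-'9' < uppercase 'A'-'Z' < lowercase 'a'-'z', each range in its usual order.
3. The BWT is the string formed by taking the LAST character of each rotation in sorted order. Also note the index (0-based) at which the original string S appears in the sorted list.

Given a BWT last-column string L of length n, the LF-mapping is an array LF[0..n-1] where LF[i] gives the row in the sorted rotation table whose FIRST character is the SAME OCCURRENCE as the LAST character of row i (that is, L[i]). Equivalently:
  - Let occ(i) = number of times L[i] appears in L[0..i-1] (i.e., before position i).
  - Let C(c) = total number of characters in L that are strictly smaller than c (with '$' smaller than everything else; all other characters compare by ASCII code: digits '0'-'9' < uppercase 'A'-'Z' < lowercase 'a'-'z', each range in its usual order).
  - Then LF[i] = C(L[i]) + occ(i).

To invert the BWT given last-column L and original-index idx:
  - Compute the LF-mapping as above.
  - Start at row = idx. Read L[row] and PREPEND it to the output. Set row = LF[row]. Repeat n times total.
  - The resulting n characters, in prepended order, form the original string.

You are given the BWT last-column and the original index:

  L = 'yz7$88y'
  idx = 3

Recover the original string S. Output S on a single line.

LF mapping: 4 6 1 0 2 3 5
Walk LF starting at row 3, prepending L[row]:
  step 1: row=3, L[3]='$', prepend. Next row=LF[3]=0
  step 2: row=0, L[0]='y', prepend. Next row=LF[0]=4
  step 3: row=4, L[4]='8', prepend. Next row=LF[4]=2
  step 4: row=2, L[2]='7', prepend. Next row=LF[2]=1
  step 5: row=1, L[1]='z', prepend. Next row=LF[1]=6
  step 6: row=6, L[6]='y', prepend. Next row=LF[6]=5
  step 7: row=5, L[5]='8', prepend. Next row=LF[5]=3
Reversed output: 8yz78y$

Answer: 8yz78y$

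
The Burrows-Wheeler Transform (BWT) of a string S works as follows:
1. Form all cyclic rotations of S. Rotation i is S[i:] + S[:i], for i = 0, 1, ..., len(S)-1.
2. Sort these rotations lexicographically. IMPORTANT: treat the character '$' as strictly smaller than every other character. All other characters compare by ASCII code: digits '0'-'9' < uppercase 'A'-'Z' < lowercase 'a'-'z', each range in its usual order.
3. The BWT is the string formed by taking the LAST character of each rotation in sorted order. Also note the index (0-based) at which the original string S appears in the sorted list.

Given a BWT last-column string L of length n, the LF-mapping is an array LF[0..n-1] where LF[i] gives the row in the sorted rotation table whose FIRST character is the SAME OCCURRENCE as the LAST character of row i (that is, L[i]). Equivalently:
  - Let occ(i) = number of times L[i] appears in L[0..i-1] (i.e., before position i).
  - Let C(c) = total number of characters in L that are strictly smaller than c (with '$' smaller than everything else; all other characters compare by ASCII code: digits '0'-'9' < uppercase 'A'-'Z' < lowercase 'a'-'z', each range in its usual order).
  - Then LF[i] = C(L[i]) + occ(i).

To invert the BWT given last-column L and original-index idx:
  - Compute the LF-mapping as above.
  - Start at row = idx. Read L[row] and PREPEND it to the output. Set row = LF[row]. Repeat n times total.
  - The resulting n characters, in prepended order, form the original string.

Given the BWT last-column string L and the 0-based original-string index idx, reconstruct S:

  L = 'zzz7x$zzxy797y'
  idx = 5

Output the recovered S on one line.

LF mapping: 9 10 11 1 5 0 12 13 6 7 2 4 3 8
Walk LF starting at row 5, prepending L[row]:
  step 1: row=5, L[5]='$', prepend. Next row=LF[5]=0
  step 2: row=0, L[0]='z', prepend. Next row=LF[0]=9
  step 3: row=9, L[9]='y', prepend. Next row=LF[9]=7
  step 4: row=7, L[7]='z', prepend. Next row=LF[7]=13
  step 5: row=13, L[13]='y', prepend. Next row=LF[13]=8
  step 6: row=8, L[8]='x', prepend. Next row=LF[8]=6
  step 7: row=6, L[6]='z', prepend. Next row=LF[6]=12
  step 8: row=12, L[12]='7', prepend. Next row=LF[12]=3
  step 9: row=3, L[3]='7', prepend. Next row=LF[3]=1
  step 10: row=1, L[1]='z', prepend. Next row=LF[1]=10
  step 11: row=10, L[10]='7', prepend. Next row=LF[10]=2
  step 12: row=2, L[2]='z', prepend. Next row=LF[2]=11
  step 13: row=11, L[11]='9', prepend. Next row=LF[11]=4
  step 14: row=4, L[4]='x', prepend. Next row=LF[4]=5
Reversed output: x9z7z77zxyzyz$

Answer: x9z7z77zxyzyz$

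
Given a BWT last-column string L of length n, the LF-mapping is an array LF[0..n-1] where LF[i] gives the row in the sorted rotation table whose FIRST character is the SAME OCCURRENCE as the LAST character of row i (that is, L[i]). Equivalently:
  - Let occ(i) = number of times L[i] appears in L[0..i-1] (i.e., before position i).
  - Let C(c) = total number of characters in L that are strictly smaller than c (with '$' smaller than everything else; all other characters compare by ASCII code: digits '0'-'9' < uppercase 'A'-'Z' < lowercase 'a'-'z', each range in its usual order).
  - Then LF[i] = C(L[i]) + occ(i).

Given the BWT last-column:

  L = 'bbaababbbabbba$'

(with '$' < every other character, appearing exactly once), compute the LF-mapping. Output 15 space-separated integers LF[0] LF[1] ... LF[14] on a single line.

Answer: 6 7 1 2 8 3 9 10 11 4 12 13 14 5 0

Derivation:
Char counts: '$':1, 'a':5, 'b':9
C (first-col start): C('$')=0, C('a')=1, C('b')=6
L[0]='b': occ=0, LF[0]=C('b')+0=6+0=6
L[1]='b': occ=1, LF[1]=C('b')+1=6+1=7
L[2]='a': occ=0, LF[2]=C('a')+0=1+0=1
L[3]='a': occ=1, LF[3]=C('a')+1=1+1=2
L[4]='b': occ=2, LF[4]=C('b')+2=6+2=8
L[5]='a': occ=2, LF[5]=C('a')+2=1+2=3
L[6]='b': occ=3, LF[6]=C('b')+3=6+3=9
L[7]='b': occ=4, LF[7]=C('b')+4=6+4=10
L[8]='b': occ=5, LF[8]=C('b')+5=6+5=11
L[9]='a': occ=3, LF[9]=C('a')+3=1+3=4
L[10]='b': occ=6, LF[10]=C('b')+6=6+6=12
L[11]='b': occ=7, LF[11]=C('b')+7=6+7=13
L[12]='b': occ=8, LF[12]=C('b')+8=6+8=14
L[13]='a': occ=4, LF[13]=C('a')+4=1+4=5
L[14]='$': occ=0, LF[14]=C('$')+0=0+0=0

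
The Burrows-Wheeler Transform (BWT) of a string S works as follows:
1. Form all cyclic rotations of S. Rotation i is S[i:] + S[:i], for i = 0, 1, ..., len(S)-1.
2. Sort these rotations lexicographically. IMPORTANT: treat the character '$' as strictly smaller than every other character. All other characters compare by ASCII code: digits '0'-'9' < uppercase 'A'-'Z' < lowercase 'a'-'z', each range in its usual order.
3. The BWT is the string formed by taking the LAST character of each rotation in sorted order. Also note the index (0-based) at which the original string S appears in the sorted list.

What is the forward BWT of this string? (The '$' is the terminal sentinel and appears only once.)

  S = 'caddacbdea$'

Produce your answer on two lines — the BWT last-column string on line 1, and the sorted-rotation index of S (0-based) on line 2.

Answer: aedcc$adabd
5

Derivation:
All 11 rotations (rotation i = S[i:]+S[:i]):
  rot[0] = caddacbdea$
  rot[1] = addacbdea$c
  rot[2] = ddacbdea$ca
  rot[3] = dacbdea$cad
  rot[4] = acbdea$cadd
  rot[5] = cbdea$cadda
  rot[6] = bdea$caddac
  rot[7] = dea$caddacb
  rot[8] = ea$caddacbd
  rot[9] = a$caddacbde
  rot[10] = $caddacbdea
Sorted (with $ < everything):
  sorted[0] = $caddacbdea  (last char: 'a')
  sorted[1] = a$caddacbde  (last char: 'e')
  sorted[2] = acbdea$cadd  (last char: 'd')
  sorted[3] = addacbdea$c  (last char: 'c')
  sorted[4] = bdea$caddac  (last char: 'c')
  sorted[5] = caddacbdea$  (last char: '$')
  sorted[6] = cbdea$cadda  (last char: 'a')
  sorted[7] = dacbdea$cad  (last char: 'd')
  sorted[8] = ddacbdea$ca  (last char: 'a')
  sorted[9] = dea$caddacb  (last char: 'b')
  sorted[10] = ea$caddacbd  (last char: 'd')
Last column: aedcc$adabd
Original string S is at sorted index 5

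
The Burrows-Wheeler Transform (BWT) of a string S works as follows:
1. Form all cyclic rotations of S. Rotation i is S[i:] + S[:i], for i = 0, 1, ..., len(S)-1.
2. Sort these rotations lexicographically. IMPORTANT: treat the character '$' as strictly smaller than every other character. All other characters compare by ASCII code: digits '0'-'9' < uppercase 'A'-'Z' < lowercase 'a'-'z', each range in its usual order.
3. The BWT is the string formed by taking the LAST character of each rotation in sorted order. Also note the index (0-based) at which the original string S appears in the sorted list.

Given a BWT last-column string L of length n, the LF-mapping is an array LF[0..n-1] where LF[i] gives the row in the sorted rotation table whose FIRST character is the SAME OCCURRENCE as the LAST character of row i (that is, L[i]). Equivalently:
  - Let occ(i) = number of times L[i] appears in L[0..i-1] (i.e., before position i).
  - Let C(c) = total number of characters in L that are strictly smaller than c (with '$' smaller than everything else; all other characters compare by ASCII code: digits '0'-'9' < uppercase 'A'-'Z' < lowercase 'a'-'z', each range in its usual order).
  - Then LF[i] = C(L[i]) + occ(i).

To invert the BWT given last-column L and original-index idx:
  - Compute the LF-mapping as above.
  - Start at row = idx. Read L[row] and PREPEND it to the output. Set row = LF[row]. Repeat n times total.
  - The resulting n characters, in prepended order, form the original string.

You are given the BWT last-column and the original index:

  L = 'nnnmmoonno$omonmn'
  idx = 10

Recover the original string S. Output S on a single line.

Answer: nonnnmmonoonmmon$

Derivation:
LF mapping: 5 6 7 1 2 12 13 8 9 14 0 15 3 16 10 4 11
Walk LF starting at row 10, prepending L[row]:
  step 1: row=10, L[10]='$', prepend. Next row=LF[10]=0
  step 2: row=0, L[0]='n', prepend. Next row=LF[0]=5
  step 3: row=5, L[5]='o', prepend. Next row=LF[5]=12
  step 4: row=12, L[12]='m', prepend. Next row=LF[12]=3
  step 5: row=3, L[3]='m', prepend. Next row=LF[3]=1
  step 6: row=1, L[1]='n', prepend. Next row=LF[1]=6
  step 7: row=6, L[6]='o', prepend. Next row=LF[6]=13
  step 8: row=13, L[13]='o', prepend. Next row=LF[13]=16
  step 9: row=16, L[16]='n', prepend. Next row=LF[16]=11
  step 10: row=11, L[11]='o', prepend. Next row=LF[11]=15
  step 11: row=15, L[15]='m', prepend. Next row=LF[15]=4
  step 12: row=4, L[4]='m', prepend. Next row=LF[4]=2
  step 13: row=2, L[2]='n', prepend. Next row=LF[2]=7
  step 14: row=7, L[7]='n', prepend. Next row=LF[7]=8
  step 15: row=8, L[8]='n', prepend. Next row=LF[8]=9
  step 16: row=9, L[9]='o', prepend. Next row=LF[9]=14
  step 17: row=14, L[14]='n', prepend. Next row=LF[14]=10
Reversed output: nonnnmmonoonmmon$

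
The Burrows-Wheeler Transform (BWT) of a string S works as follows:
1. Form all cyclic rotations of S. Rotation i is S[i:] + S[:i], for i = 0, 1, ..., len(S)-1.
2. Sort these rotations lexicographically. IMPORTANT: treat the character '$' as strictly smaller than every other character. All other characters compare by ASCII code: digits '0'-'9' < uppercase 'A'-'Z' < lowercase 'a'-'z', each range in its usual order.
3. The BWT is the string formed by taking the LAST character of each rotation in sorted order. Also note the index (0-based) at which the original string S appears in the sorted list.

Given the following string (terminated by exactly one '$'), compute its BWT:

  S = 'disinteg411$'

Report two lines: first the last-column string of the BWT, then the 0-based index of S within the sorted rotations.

Answer: 114g$tesdiin
4

Derivation:
All 12 rotations (rotation i = S[i:]+S[:i]):
  rot[0] = disinteg411$
  rot[1] = isinteg411$d
  rot[2] = sinteg411$di
  rot[3] = integ411$dis
  rot[4] = nteg411$disi
  rot[5] = teg411$disin
  rot[6] = eg411$disint
  rot[7] = g411$disinte
  rot[8] = 411$disinteg
  rot[9] = 11$disinteg4
  rot[10] = 1$disinteg41
  rot[11] = $disinteg411
Sorted (with $ < everything):
  sorted[0] = $disinteg411  (last char: '1')
  sorted[1] = 1$disinteg41  (last char: '1')
  sorted[2] = 11$disinteg4  (last char: '4')
  sorted[3] = 411$disinteg  (last char: 'g')
  sorted[4] = disinteg411$  (last char: '$')
  sorted[5] = eg411$disint  (last char: 't')
  sorted[6] = g411$disinte  (last char: 'e')
  sorted[7] = integ411$dis  (last char: 's')
  sorted[8] = isinteg411$d  (last char: 'd')
  sorted[9] = nteg411$disi  (last char: 'i')
  sorted[10] = sinteg411$di  (last char: 'i')
  sorted[11] = teg411$disin  (last char: 'n')
Last column: 114g$tesdiin
Original string S is at sorted index 4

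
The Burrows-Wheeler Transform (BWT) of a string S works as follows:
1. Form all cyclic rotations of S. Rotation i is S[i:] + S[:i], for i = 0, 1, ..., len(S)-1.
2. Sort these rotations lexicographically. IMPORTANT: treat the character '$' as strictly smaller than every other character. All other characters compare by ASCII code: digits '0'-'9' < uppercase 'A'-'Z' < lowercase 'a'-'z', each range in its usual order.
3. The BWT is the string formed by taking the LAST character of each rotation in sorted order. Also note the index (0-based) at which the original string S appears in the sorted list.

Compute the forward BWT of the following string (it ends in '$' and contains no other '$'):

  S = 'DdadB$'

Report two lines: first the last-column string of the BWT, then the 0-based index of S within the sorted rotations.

Answer: Bd$daD
2

Derivation:
All 6 rotations (rotation i = S[i:]+S[:i]):
  rot[0] = DdadB$
  rot[1] = dadB$D
  rot[2] = adB$Dd
  rot[3] = dB$Dda
  rot[4] = B$Ddad
  rot[5] = $DdadB
Sorted (with $ < everything):
  sorted[0] = $DdadB  (last char: 'B')
  sorted[1] = B$Ddad  (last char: 'd')
  sorted[2] = DdadB$  (last char: '$')
  sorted[3] = adB$Dd  (last char: 'd')
  sorted[4] = dB$Dda  (last char: 'a')
  sorted[5] = dadB$D  (last char: 'D')
Last column: Bd$daD
Original string S is at sorted index 2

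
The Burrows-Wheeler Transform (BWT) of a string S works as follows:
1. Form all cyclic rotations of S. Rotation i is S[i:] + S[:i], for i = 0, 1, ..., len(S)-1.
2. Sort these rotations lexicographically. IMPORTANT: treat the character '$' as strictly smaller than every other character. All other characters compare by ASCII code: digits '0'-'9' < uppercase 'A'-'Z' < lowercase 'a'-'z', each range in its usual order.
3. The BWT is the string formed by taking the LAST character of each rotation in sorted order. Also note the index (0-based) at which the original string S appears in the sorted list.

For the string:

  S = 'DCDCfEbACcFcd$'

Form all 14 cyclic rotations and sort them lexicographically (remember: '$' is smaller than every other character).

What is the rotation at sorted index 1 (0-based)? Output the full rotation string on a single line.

Answer: ACcFcd$DCDCfEb

Derivation:
All 14 rotations (rotation i = S[i:]+S[:i]):
  rot[0] = DCDCfEbACcFcd$
  rot[1] = CDCfEbACcFcd$D
  rot[2] = DCfEbACcFcd$DC
  rot[3] = CfEbACcFcd$DCD
  rot[4] = fEbACcFcd$DCDC
  rot[5] = EbACcFcd$DCDCf
  rot[6] = bACcFcd$DCDCfE
  rot[7] = ACcFcd$DCDCfEb
  rot[8] = CcFcd$DCDCfEbA
  rot[9] = cFcd$DCDCfEbAC
  rot[10] = Fcd$DCDCfEbACc
  rot[11] = cd$DCDCfEbACcF
  rot[12] = d$DCDCfEbACcFc
  rot[13] = $DCDCfEbACcFcd
Sorted (with $ < everything):
  sorted[0] = $DCDCfEbACcFcd
  sorted[1] = ACcFcd$DCDCfEb
  sorted[2] = CDCfEbACcFcd$D
  sorted[3] = CcFcd$DCDCfEbA
  sorted[4] = CfEbACcFcd$DCD
  sorted[5] = DCDCfEbACcFcd$
  sorted[6] = DCfEbACcFcd$DC
  sorted[7] = EbACcFcd$DCDCf
  sorted[8] = Fcd$DCDCfEbACc
  sorted[9] = bACcFcd$DCDCfE
  sorted[10] = cFcd$DCDCfEbAC
  sorted[11] = cd$DCDCfEbACcF
  sorted[12] = d$DCDCfEbACcFc
  sorted[13] = fEbACcFcd$DCDC
sorted[1] = ACcFcd$DCDCfEb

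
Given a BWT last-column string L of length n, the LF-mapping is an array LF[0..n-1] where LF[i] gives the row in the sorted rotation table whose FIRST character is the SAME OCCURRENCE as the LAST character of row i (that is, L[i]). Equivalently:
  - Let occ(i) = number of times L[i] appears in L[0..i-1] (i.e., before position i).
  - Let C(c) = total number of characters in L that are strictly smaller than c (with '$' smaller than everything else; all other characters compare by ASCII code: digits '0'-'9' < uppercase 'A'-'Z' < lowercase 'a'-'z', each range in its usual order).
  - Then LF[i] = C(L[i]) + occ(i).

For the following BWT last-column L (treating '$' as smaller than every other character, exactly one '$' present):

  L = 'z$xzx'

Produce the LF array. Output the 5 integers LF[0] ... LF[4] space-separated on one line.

Answer: 3 0 1 4 2

Derivation:
Char counts: '$':1, 'x':2, 'z':2
C (first-col start): C('$')=0, C('x')=1, C('z')=3
L[0]='z': occ=0, LF[0]=C('z')+0=3+0=3
L[1]='$': occ=0, LF[1]=C('$')+0=0+0=0
L[2]='x': occ=0, LF[2]=C('x')+0=1+0=1
L[3]='z': occ=1, LF[3]=C('z')+1=3+1=4
L[4]='x': occ=1, LF[4]=C('x')+1=1+1=2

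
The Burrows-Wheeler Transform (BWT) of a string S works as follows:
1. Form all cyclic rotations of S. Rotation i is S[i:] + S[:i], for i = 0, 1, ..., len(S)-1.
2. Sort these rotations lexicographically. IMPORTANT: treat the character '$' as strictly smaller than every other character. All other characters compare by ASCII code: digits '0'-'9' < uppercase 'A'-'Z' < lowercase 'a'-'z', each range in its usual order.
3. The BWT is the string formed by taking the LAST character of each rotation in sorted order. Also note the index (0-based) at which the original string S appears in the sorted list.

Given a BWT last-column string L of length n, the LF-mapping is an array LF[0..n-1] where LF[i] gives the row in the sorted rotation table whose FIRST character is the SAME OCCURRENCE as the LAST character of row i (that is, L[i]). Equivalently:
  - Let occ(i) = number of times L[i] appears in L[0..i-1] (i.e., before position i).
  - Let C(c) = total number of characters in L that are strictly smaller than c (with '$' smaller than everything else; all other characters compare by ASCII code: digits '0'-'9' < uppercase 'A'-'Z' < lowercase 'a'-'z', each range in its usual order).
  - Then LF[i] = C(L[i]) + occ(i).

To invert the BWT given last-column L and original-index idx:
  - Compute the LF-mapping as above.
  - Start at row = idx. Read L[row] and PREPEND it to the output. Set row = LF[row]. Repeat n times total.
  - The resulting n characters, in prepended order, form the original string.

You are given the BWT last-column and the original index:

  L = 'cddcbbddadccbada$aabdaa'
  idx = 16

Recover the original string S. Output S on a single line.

Answer: dabadacacbdaddbadadcbc$

Derivation:
LF mapping: 12 16 17 13 8 9 18 19 1 20 14 15 10 2 21 3 0 4 5 11 22 6 7
Walk LF starting at row 16, prepending L[row]:
  step 1: row=16, L[16]='$', prepend. Next row=LF[16]=0
  step 2: row=0, L[0]='c', prepend. Next row=LF[0]=12
  step 3: row=12, L[12]='b', prepend. Next row=LF[12]=10
  step 4: row=10, L[10]='c', prepend. Next row=LF[10]=14
  step 5: row=14, L[14]='d', prepend. Next row=LF[14]=21
  step 6: row=21, L[21]='a', prepend. Next row=LF[21]=6
  step 7: row=6, L[6]='d', prepend. Next row=LF[6]=18
  step 8: row=18, L[18]='a', prepend. Next row=LF[18]=5
  step 9: row=5, L[5]='b', prepend. Next row=LF[5]=9
  step 10: row=9, L[9]='d', prepend. Next row=LF[9]=20
  step 11: row=20, L[20]='d', prepend. Next row=LF[20]=22
  step 12: row=22, L[22]='a', prepend. Next row=LF[22]=7
  step 13: row=7, L[7]='d', prepend. Next row=LF[7]=19
  step 14: row=19, L[19]='b', prepend. Next row=LF[19]=11
  step 15: row=11, L[11]='c', prepend. Next row=LF[11]=15
  step 16: row=15, L[15]='a', prepend. Next row=LF[15]=3
  step 17: row=3, L[3]='c', prepend. Next row=LF[3]=13
  step 18: row=13, L[13]='a', prepend. Next row=LF[13]=2
  step 19: row=2, L[2]='d', prepend. Next row=LF[2]=17
  step 20: row=17, L[17]='a', prepend. Next row=LF[17]=4
  step 21: row=4, L[4]='b', prepend. Next row=LF[4]=8
  step 22: row=8, L[8]='a', prepend. Next row=LF[8]=1
  step 23: row=1, L[1]='d', prepend. Next row=LF[1]=16
Reversed output: dabadacacbdaddbadadcbc$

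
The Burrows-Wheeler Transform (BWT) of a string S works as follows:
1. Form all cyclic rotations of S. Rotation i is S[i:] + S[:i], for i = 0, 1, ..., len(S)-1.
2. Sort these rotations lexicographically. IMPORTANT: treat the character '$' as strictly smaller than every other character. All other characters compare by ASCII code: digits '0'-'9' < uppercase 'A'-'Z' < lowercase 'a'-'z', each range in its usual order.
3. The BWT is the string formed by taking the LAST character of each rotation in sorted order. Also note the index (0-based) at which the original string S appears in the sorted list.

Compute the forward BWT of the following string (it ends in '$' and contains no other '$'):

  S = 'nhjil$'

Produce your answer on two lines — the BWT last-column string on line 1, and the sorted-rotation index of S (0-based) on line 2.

All 6 rotations (rotation i = S[i:]+S[:i]):
  rot[0] = nhjil$
  rot[1] = hjil$n
  rot[2] = jil$nh
  rot[3] = il$nhj
  rot[4] = l$nhji
  rot[5] = $nhjil
Sorted (with $ < everything):
  sorted[0] = $nhjil  (last char: 'l')
  sorted[1] = hjil$n  (last char: 'n')
  sorted[2] = il$nhj  (last char: 'j')
  sorted[3] = jil$nh  (last char: 'h')
  sorted[4] = l$nhji  (last char: 'i')
  sorted[5] = nhjil$  (last char: '$')
Last column: lnjhi$
Original string S is at sorted index 5

Answer: lnjhi$
5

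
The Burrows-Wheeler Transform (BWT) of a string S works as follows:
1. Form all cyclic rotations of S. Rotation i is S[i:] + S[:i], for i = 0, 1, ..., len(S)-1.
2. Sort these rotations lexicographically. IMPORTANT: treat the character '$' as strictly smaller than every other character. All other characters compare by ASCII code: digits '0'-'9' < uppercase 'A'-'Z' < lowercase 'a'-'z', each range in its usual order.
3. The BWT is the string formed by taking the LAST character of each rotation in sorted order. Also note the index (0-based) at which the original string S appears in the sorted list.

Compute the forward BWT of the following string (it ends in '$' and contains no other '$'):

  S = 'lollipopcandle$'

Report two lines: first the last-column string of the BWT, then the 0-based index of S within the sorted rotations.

Answer: ecpnlldlo$alpoi
9

Derivation:
All 15 rotations (rotation i = S[i:]+S[:i]):
  rot[0] = lollipopcandle$
  rot[1] = ollipopcandle$l
  rot[2] = llipopcandle$lo
  rot[3] = lipopcandle$lol
  rot[4] = ipopcandle$loll
  rot[5] = popcandle$lolli
  rot[6] = opcandle$lollip
  rot[7] = pcandle$lollipo
  rot[8] = candle$lollipop
  rot[9] = andle$lollipopc
  rot[10] = ndle$lollipopca
  rot[11] = dle$lollipopcan
  rot[12] = le$lollipopcand
  rot[13] = e$lollipopcandl
  rot[14] = $lollipopcandle
Sorted (with $ < everything):
  sorted[0] = $lollipopcandle  (last char: 'e')
  sorted[1] = andle$lollipopc  (last char: 'c')
  sorted[2] = candle$lollipop  (last char: 'p')
  sorted[3] = dle$lollipopcan  (last char: 'n')
  sorted[4] = e$lollipopcandl  (last char: 'l')
  sorted[5] = ipopcandle$loll  (last char: 'l')
  sorted[6] = le$lollipopcand  (last char: 'd')
  sorted[7] = lipopcandle$lol  (last char: 'l')
  sorted[8] = llipopcandle$lo  (last char: 'o')
  sorted[9] = lollipopcandle$  (last char: '$')
  sorted[10] = ndle$lollipopca  (last char: 'a')
  sorted[11] = ollipopcandle$l  (last char: 'l')
  sorted[12] = opcandle$lollip  (last char: 'p')
  sorted[13] = pcandle$lollipo  (last char: 'o')
  sorted[14] = popcandle$lolli  (last char: 'i')
Last column: ecpnlldlo$alpoi
Original string S is at sorted index 9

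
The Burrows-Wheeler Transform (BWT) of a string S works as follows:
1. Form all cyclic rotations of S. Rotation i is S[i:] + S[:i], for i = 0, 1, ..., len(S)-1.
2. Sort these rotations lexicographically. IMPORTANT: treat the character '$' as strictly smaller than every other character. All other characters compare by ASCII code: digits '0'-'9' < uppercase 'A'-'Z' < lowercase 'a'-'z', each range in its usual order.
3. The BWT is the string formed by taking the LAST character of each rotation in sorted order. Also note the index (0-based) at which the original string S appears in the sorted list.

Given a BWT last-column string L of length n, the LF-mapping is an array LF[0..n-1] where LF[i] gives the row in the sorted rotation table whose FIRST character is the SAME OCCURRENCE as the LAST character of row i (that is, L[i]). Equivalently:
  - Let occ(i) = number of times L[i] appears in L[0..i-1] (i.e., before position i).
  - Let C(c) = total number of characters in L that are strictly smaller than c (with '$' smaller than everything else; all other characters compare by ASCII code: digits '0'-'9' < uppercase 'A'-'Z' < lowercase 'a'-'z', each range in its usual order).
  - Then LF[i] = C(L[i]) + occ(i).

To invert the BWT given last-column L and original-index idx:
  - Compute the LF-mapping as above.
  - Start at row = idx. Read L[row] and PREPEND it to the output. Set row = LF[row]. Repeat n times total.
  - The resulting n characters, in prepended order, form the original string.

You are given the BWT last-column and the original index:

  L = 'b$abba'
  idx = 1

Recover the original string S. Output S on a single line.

Answer: aabbb$

Derivation:
LF mapping: 3 0 1 4 5 2
Walk LF starting at row 1, prepending L[row]:
  step 1: row=1, L[1]='$', prepend. Next row=LF[1]=0
  step 2: row=0, L[0]='b', prepend. Next row=LF[0]=3
  step 3: row=3, L[3]='b', prepend. Next row=LF[3]=4
  step 4: row=4, L[4]='b', prepend. Next row=LF[4]=5
  step 5: row=5, L[5]='a', prepend. Next row=LF[5]=2
  step 6: row=2, L[2]='a', prepend. Next row=LF[2]=1
Reversed output: aabbb$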